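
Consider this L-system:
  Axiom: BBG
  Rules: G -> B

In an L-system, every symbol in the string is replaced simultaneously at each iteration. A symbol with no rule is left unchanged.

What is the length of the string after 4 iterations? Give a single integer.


Step 0: length = 3
Step 1: length = 3
Step 2: length = 3
Step 3: length = 3
Step 4: length = 3

Answer: 3


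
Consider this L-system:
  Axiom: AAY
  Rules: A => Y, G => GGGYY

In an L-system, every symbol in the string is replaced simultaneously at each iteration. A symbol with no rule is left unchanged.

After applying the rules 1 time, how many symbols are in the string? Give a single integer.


Step 0: length = 3
Step 1: length = 3

Answer: 3


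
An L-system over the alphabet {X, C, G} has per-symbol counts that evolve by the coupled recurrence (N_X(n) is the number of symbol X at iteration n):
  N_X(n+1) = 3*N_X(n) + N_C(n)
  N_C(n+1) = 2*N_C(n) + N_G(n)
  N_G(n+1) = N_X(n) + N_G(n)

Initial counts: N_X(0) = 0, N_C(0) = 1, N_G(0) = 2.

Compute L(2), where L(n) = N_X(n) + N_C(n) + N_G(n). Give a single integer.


Answer: 20

Derivation:
Step 0: N_X=0, N_C=1, N_G=2, L=3
Step 1: N_X=1, N_C=4, N_G=2, L=7
Step 2: N_X=7, N_C=10, N_G=3, L=20


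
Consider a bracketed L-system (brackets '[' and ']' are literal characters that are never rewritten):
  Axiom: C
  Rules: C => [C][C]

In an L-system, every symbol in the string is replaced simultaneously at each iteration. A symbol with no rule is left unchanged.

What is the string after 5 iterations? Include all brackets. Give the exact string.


Answer: [[[[[C][C]][[C][C]]][[[C][C]][[C][C]]]][[[[C][C]][[C][C]]][[[C][C]][[C][C]]]]][[[[[C][C]][[C][C]]][[[C][C]][[C][C]]]][[[[C][C]][[C][C]]][[[C][C]][[C][C]]]]]

Derivation:
Step 0: C
Step 1: [C][C]
Step 2: [[C][C]][[C][C]]
Step 3: [[[C][C]][[C][C]]][[[C][C]][[C][C]]]
Step 4: [[[[C][C]][[C][C]]][[[C][C]][[C][C]]]][[[[C][C]][[C][C]]][[[C][C]][[C][C]]]]
Step 5: [[[[[C][C]][[C][C]]][[[C][C]][[C][C]]]][[[[C][C]][[C][C]]][[[C][C]][[C][C]]]]][[[[[C][C]][[C][C]]][[[C][C]][[C][C]]]][[[[C][C]][[C][C]]][[[C][C]][[C][C]]]]]


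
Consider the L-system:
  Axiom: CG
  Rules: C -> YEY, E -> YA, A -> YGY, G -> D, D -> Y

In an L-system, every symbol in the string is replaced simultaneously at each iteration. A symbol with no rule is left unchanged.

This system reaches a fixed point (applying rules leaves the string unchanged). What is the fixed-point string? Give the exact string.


Step 0: CG
Step 1: YEYD
Step 2: YYAYY
Step 3: YYYGYYY
Step 4: YYYDYYY
Step 5: YYYYYYY
Step 6: YYYYYYY  (unchanged — fixed point at step 5)

Answer: YYYYYYY


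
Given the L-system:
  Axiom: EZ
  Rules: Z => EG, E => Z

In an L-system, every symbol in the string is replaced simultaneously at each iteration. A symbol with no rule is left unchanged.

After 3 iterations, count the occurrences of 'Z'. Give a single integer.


Answer: 1

Derivation:
Step 0: EZ  (1 'Z')
Step 1: ZEG  (1 'Z')
Step 2: EGZG  (1 'Z')
Step 3: ZGEGG  (1 'Z')


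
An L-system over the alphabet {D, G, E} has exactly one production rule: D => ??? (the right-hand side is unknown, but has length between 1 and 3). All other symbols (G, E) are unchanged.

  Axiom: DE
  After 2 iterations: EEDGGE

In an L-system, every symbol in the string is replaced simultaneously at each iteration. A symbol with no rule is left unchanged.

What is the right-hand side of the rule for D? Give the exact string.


Trying D => EDG:
  Step 0: DE
  Step 1: EDGE
  Step 2: EEDGGE
Matches the given result.

Answer: EDG


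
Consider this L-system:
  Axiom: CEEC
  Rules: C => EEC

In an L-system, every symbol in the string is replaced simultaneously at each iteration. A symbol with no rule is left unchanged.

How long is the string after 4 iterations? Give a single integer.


Step 0: length = 4
Step 1: length = 8
Step 2: length = 12
Step 3: length = 16
Step 4: length = 20

Answer: 20


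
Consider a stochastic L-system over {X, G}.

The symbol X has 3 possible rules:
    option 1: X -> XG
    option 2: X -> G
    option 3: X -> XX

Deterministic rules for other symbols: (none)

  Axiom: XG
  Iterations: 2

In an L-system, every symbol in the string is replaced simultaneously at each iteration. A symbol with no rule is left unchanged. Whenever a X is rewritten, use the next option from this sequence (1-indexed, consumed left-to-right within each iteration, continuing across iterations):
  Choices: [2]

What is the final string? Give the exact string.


Step 0: XG
Step 1: GG  (used choices [2])
Step 2: GG  (used choices [])

Answer: GG


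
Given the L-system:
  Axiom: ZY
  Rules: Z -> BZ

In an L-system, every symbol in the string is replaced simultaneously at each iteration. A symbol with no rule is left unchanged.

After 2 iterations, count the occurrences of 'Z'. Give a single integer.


Answer: 1

Derivation:
Step 0: ZY  (1 'Z')
Step 1: BZY  (1 'Z')
Step 2: BBZY  (1 'Z')


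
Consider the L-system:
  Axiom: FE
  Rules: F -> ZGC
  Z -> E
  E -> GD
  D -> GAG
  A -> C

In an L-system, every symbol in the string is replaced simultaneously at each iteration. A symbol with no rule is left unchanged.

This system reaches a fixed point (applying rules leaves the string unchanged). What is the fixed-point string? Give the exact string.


Step 0: FE
Step 1: ZGCGD
Step 2: EGCGGAG
Step 3: GDGCGGCG
Step 4: GGAGGCGGCG
Step 5: GGCGGCGGCG
Step 6: GGCGGCGGCG  (unchanged — fixed point at step 5)

Answer: GGCGGCGGCG


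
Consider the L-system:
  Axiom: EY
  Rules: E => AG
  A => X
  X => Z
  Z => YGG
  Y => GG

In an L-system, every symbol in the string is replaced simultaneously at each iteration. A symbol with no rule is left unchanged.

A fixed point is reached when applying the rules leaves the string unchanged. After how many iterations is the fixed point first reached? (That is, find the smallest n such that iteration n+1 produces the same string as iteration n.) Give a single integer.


Step 0: EY
Step 1: AGGG
Step 2: XGGG
Step 3: ZGGG
Step 4: YGGGGG
Step 5: GGGGGGG
Step 6: GGGGGGG  (unchanged — fixed point at step 5)

Answer: 5


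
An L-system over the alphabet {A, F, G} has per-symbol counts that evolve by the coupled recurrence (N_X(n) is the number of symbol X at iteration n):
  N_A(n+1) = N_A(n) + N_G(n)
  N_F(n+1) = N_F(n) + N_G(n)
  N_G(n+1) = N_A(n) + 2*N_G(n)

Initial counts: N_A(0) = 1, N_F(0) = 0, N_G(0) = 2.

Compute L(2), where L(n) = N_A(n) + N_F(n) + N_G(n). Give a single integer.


Answer: 28

Derivation:
Step 0: N_A=1, N_F=0, N_G=2, L=3
Step 1: N_A=3, N_F=2, N_G=5, L=10
Step 2: N_A=8, N_F=7, N_G=13, L=28


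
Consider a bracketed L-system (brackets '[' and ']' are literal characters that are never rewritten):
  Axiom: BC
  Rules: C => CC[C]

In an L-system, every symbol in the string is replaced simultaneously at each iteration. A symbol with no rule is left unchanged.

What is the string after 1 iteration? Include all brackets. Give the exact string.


Step 0: BC
Step 1: BCC[C]

Answer: BCC[C]


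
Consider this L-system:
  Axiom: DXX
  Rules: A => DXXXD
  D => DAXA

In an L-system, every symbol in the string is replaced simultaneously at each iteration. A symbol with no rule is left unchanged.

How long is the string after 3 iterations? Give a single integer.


Step 0: length = 3
Step 1: length = 6
Step 2: length = 17
Step 3: length = 40

Answer: 40


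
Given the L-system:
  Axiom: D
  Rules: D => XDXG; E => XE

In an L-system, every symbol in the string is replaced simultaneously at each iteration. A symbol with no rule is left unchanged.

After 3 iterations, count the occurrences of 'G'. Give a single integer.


Step 0: D  (0 'G')
Step 1: XDXG  (1 'G')
Step 2: XXDXGXG  (2 'G')
Step 3: XXXDXGXGXG  (3 'G')

Answer: 3


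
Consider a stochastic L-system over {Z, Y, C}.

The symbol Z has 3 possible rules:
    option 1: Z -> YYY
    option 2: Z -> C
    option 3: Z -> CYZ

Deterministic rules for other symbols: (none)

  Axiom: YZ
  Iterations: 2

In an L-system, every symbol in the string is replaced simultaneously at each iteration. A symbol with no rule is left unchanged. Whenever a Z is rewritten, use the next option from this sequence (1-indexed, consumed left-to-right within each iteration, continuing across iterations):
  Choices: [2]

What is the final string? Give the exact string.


Answer: YC

Derivation:
Step 0: YZ
Step 1: YC  (used choices [2])
Step 2: YC  (used choices [])


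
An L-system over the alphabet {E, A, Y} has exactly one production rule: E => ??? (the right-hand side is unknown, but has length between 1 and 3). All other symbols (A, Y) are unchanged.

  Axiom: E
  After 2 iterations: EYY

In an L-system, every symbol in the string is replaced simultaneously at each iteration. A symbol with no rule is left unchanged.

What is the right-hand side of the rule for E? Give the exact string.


Trying E => EY:
  Step 0: E
  Step 1: EY
  Step 2: EYY
Matches the given result.

Answer: EY


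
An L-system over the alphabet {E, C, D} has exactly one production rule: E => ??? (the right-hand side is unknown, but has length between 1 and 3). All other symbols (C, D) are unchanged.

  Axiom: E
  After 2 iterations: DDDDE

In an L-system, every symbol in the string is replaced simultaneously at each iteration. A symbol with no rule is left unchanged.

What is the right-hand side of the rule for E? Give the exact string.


Answer: DDE

Derivation:
Trying E => DDE:
  Step 0: E
  Step 1: DDE
  Step 2: DDDDE
Matches the given result.


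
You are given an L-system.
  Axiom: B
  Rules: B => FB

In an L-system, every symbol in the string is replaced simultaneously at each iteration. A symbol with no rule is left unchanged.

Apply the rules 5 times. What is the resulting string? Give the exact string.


Step 0: B
Step 1: FB
Step 2: FFB
Step 3: FFFB
Step 4: FFFFB
Step 5: FFFFFB

Answer: FFFFFB


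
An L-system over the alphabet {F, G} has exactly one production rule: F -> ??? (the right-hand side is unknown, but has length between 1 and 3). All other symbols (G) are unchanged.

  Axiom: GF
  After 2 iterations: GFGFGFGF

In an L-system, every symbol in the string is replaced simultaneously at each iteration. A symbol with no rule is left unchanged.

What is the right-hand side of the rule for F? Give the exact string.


Answer: FGF

Derivation:
Trying F -> FGF:
  Step 0: GF
  Step 1: GFGF
  Step 2: GFGFGFGF
Matches the given result.


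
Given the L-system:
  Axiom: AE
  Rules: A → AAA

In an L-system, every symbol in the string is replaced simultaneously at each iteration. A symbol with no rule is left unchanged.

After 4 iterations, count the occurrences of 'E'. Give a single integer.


Answer: 1

Derivation:
Step 0: AE  (1 'E')
Step 1: AAAE  (1 'E')
Step 2: AAAAAAAAAE  (1 'E')
Step 3: AAAAAAAAAAAAAAAAAAAAAAAAAAAE  (1 'E')
Step 4: AAAAAAAAAAAAAAAAAAAAAAAAAAAAAAAAAAAAAAAAAAAAAAAAAAAAAAAAAAAAAAAAAAAAAAAAAAAAAAAAAE  (1 'E')


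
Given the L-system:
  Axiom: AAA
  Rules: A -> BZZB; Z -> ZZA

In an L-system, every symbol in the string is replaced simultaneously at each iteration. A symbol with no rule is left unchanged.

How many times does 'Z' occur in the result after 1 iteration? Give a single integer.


Answer: 6

Derivation:
Step 0: AAA  (0 'Z')
Step 1: BZZBBZZBBZZB  (6 'Z')


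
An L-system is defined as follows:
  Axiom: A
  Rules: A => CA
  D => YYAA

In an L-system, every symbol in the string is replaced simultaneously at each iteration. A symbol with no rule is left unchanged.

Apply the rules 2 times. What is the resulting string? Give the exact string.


Answer: CCA

Derivation:
Step 0: A
Step 1: CA
Step 2: CCA


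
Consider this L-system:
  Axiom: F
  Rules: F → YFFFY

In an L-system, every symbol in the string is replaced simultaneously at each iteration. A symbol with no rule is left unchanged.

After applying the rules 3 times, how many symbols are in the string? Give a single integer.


Answer: 53

Derivation:
Step 0: length = 1
Step 1: length = 5
Step 2: length = 17
Step 3: length = 53


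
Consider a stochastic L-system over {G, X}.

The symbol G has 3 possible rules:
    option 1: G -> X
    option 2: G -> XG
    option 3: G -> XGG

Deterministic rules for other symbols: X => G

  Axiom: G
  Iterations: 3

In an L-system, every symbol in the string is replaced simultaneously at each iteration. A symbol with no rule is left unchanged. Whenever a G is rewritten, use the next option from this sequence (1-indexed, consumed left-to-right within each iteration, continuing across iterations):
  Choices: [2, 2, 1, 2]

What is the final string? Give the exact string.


Step 0: G
Step 1: XG  (used choices [2])
Step 2: GXG  (used choices [2])
Step 3: XGXG  (used choices [1, 2])

Answer: XGXG


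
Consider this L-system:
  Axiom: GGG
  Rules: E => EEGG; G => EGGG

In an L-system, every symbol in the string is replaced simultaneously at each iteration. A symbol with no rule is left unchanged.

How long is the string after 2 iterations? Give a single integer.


Answer: 48

Derivation:
Step 0: length = 3
Step 1: length = 12
Step 2: length = 48


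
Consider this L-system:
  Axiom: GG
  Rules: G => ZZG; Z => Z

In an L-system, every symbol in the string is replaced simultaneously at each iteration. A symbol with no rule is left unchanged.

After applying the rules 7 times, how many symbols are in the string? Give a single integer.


Step 0: length = 2
Step 1: length = 6
Step 2: length = 10
Step 3: length = 14
Step 4: length = 18
Step 5: length = 22
Step 6: length = 26
Step 7: length = 30

Answer: 30


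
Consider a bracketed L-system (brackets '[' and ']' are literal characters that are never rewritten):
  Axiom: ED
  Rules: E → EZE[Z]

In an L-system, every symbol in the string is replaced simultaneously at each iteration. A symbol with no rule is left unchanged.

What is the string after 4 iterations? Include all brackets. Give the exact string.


Answer: EZE[Z]ZEZE[Z][Z]ZEZE[Z]ZEZE[Z][Z][Z]ZEZE[Z]ZEZE[Z][Z]ZEZE[Z]ZEZE[Z][Z][Z][Z]D

Derivation:
Step 0: ED
Step 1: EZE[Z]D
Step 2: EZE[Z]ZEZE[Z][Z]D
Step 3: EZE[Z]ZEZE[Z][Z]ZEZE[Z]ZEZE[Z][Z][Z]D
Step 4: EZE[Z]ZEZE[Z][Z]ZEZE[Z]ZEZE[Z][Z][Z]ZEZE[Z]ZEZE[Z][Z]ZEZE[Z]ZEZE[Z][Z][Z][Z]D


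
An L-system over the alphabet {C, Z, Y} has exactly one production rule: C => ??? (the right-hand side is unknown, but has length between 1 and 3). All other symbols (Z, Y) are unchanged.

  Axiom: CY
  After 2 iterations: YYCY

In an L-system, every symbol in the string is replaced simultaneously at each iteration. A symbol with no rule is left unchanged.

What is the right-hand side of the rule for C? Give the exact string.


Trying C => YC:
  Step 0: CY
  Step 1: YCY
  Step 2: YYCY
Matches the given result.

Answer: YC


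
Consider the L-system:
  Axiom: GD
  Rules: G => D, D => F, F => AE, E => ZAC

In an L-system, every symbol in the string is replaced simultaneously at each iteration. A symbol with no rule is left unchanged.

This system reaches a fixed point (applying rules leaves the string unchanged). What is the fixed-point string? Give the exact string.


Step 0: GD
Step 1: DF
Step 2: FAE
Step 3: AEAZAC
Step 4: AZACAZAC
Step 5: AZACAZAC  (unchanged — fixed point at step 4)

Answer: AZACAZAC


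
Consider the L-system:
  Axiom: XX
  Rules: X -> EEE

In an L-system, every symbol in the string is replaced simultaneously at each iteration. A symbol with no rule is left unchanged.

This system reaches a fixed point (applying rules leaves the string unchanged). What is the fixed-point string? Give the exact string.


Step 0: XX
Step 1: EEEEEE
Step 2: EEEEEE  (unchanged — fixed point at step 1)

Answer: EEEEEE


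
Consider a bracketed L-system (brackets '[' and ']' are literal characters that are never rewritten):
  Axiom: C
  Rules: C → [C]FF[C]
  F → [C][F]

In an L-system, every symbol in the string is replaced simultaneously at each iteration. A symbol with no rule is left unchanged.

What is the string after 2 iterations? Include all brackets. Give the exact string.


Answer: [[C]FF[C]][C][F][C][F][[C]FF[C]]

Derivation:
Step 0: C
Step 1: [C]FF[C]
Step 2: [[C]FF[C]][C][F][C][F][[C]FF[C]]


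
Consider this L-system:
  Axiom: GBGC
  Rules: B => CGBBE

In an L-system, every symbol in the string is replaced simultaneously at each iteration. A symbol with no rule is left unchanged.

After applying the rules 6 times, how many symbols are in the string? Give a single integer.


Answer: 256

Derivation:
Step 0: length = 4
Step 1: length = 8
Step 2: length = 16
Step 3: length = 32
Step 4: length = 64
Step 5: length = 128
Step 6: length = 256


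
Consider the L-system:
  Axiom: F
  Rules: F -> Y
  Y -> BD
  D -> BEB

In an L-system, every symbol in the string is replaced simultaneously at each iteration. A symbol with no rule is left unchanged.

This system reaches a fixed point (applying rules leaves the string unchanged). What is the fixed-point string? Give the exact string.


Answer: BBEB

Derivation:
Step 0: F
Step 1: Y
Step 2: BD
Step 3: BBEB
Step 4: BBEB  (unchanged — fixed point at step 3)


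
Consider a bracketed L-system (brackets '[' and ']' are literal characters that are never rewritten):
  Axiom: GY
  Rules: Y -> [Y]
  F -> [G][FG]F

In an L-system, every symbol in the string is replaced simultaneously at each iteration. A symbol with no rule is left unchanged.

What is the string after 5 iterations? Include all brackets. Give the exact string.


Answer: G[[[[[Y]]]]]

Derivation:
Step 0: GY
Step 1: G[Y]
Step 2: G[[Y]]
Step 3: G[[[Y]]]
Step 4: G[[[[Y]]]]
Step 5: G[[[[[Y]]]]]


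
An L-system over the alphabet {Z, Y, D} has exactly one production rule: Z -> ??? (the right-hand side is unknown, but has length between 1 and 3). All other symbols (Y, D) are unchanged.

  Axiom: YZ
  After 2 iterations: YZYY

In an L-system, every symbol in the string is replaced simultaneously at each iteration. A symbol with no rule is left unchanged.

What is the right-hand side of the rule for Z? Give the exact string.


Answer: ZY

Derivation:
Trying Z -> ZY:
  Step 0: YZ
  Step 1: YZY
  Step 2: YZYY
Matches the given result.


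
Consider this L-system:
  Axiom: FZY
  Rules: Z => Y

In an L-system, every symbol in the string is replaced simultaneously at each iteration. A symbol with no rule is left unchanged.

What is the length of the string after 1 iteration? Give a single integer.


Step 0: length = 3
Step 1: length = 3

Answer: 3


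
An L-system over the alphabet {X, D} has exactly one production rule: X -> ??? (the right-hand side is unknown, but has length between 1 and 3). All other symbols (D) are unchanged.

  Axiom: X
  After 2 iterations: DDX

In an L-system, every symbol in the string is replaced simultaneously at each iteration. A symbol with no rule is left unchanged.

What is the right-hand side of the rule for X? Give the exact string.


Trying X -> DX:
  Step 0: X
  Step 1: DX
  Step 2: DDX
Matches the given result.

Answer: DX


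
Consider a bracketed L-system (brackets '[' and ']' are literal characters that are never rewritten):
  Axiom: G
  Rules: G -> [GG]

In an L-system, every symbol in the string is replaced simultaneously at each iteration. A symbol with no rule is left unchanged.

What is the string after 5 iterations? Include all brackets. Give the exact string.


Step 0: G
Step 1: [GG]
Step 2: [[GG][GG]]
Step 3: [[[GG][GG]][[GG][GG]]]
Step 4: [[[[GG][GG]][[GG][GG]]][[[GG][GG]][[GG][GG]]]]
Step 5: [[[[[GG][GG]][[GG][GG]]][[[GG][GG]][[GG][GG]]]][[[[GG][GG]][[GG][GG]]][[[GG][GG]][[GG][GG]]]]]

Answer: [[[[[GG][GG]][[GG][GG]]][[[GG][GG]][[GG][GG]]]][[[[GG][GG]][[GG][GG]]][[[GG][GG]][[GG][GG]]]]]


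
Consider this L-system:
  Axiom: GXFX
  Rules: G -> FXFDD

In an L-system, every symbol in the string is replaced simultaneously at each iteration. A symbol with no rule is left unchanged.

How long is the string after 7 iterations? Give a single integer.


Answer: 8

Derivation:
Step 0: length = 4
Step 1: length = 8
Step 2: length = 8
Step 3: length = 8
Step 4: length = 8
Step 5: length = 8
Step 6: length = 8
Step 7: length = 8


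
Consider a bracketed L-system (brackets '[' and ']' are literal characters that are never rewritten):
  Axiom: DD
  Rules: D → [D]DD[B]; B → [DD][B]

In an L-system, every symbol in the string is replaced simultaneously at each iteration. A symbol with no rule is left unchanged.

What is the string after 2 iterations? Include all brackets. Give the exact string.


Step 0: DD
Step 1: [D]DD[B][D]DD[B]
Step 2: [[D]DD[B]][D]DD[B][D]DD[B][[DD][B]][[D]DD[B]][D]DD[B][D]DD[B][[DD][B]]

Answer: [[D]DD[B]][D]DD[B][D]DD[B][[DD][B]][[D]DD[B]][D]DD[B][D]DD[B][[DD][B]]


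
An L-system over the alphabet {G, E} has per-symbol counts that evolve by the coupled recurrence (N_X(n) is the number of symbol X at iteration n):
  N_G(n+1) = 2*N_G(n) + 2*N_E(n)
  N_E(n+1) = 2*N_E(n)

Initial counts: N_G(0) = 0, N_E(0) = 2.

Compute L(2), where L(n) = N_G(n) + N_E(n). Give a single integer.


Step 0: N_G=0, N_E=2, L=2
Step 1: N_G=4, N_E=4, L=8
Step 2: N_G=16, N_E=8, L=24

Answer: 24


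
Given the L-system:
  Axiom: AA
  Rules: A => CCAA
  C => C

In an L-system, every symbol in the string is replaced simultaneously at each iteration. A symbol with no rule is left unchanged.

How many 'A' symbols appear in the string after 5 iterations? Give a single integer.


Answer: 64

Derivation:
Step 0: AA  (2 'A')
Step 1: CCAACCAA  (4 'A')
Step 2: CCCCAACCAACCCCAACCAA  (8 'A')
Step 3: CCCCCCAACCAACCCCAACCAACCCCCCAACCAACCCCAACCAA  (16 'A')
Step 4: CCCCCCCCAACCAACCCCAACCAACCCCCCAACCAACCCCAACCAACCCCCCCCAACCAACCCCAACCAACCCCCCAACCAACCCCAACCAA  (32 'A')
Step 5: CCCCCCCCCCAACCAACCCCAACCAACCCCCCAACCAACCCCAACCAACCCCCCCCAACCAACCCCAACCAACCCCCCAACCAACCCCAACCAACCCCCCCCCCAACCAACCCCAACCAACCCCCCAACCAACCCCAACCAACCCCCCCCAACCAACCCCAACCAACCCCCCAACCAACCCCAACCAA  (64 'A')


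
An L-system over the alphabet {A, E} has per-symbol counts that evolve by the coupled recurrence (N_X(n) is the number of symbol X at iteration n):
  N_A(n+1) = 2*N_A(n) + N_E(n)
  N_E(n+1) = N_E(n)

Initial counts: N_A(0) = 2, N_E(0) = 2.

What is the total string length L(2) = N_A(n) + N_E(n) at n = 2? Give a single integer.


Answer: 16

Derivation:
Step 0: N_A=2, N_E=2, L=4
Step 1: N_A=6, N_E=2, L=8
Step 2: N_A=14, N_E=2, L=16


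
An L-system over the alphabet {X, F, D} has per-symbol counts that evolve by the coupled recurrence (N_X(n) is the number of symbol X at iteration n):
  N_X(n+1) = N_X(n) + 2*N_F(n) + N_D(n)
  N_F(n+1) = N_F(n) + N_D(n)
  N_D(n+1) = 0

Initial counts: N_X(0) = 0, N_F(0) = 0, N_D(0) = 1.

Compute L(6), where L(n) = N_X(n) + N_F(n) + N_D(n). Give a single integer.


Step 0: N_X=0, N_F=0, N_D=1, L=1
Step 1: N_X=1, N_F=1, N_D=0, L=2
Step 2: N_X=3, N_F=1, N_D=0, L=4
Step 3: N_X=5, N_F=1, N_D=0, L=6
Step 4: N_X=7, N_F=1, N_D=0, L=8
Step 5: N_X=9, N_F=1, N_D=0, L=10
Step 6: N_X=11, N_F=1, N_D=0, L=12

Answer: 12


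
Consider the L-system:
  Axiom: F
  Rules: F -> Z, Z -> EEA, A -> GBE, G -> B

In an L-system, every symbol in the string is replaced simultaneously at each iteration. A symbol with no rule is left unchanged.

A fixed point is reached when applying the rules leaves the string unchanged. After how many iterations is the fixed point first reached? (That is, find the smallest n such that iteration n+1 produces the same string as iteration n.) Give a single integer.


Step 0: F
Step 1: Z
Step 2: EEA
Step 3: EEGBE
Step 4: EEBBE
Step 5: EEBBE  (unchanged — fixed point at step 4)

Answer: 4


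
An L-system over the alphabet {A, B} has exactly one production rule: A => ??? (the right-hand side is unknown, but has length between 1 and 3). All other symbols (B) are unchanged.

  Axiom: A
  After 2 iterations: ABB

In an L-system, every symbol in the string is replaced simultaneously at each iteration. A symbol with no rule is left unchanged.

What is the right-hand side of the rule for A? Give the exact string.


Answer: AB

Derivation:
Trying A => AB:
  Step 0: A
  Step 1: AB
  Step 2: ABB
Matches the given result.


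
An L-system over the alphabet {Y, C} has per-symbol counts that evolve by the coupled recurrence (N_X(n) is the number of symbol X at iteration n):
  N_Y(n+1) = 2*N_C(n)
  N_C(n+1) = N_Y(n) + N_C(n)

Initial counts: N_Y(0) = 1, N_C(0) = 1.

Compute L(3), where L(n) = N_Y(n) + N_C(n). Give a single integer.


Answer: 16

Derivation:
Step 0: N_Y=1, N_C=1, L=2
Step 1: N_Y=2, N_C=2, L=4
Step 2: N_Y=4, N_C=4, L=8
Step 3: N_Y=8, N_C=8, L=16


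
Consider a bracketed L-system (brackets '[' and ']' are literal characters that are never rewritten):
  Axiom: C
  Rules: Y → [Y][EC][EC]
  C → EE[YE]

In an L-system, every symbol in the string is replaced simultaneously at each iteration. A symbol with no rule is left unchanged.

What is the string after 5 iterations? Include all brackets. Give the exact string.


Answer: EE[[[[[Y][EC][EC]][EEE[YE]][EEE[YE]]][EEE[[Y][EC][EC]E]][EEE[[Y][EC][EC]E]]][EEE[[[Y][EC][EC]][EEE[YE]][EEE[YE]]E]][EEE[[[Y][EC][EC]][EEE[YE]][EEE[YE]]E]]E]

Derivation:
Step 0: C
Step 1: EE[YE]
Step 2: EE[[Y][EC][EC]E]
Step 3: EE[[[Y][EC][EC]][EEE[YE]][EEE[YE]]E]
Step 4: EE[[[[Y][EC][EC]][EEE[YE]][EEE[YE]]][EEE[[Y][EC][EC]E]][EEE[[Y][EC][EC]E]]E]
Step 5: EE[[[[[Y][EC][EC]][EEE[YE]][EEE[YE]]][EEE[[Y][EC][EC]E]][EEE[[Y][EC][EC]E]]][EEE[[[Y][EC][EC]][EEE[YE]][EEE[YE]]E]][EEE[[[Y][EC][EC]][EEE[YE]][EEE[YE]]E]]E]


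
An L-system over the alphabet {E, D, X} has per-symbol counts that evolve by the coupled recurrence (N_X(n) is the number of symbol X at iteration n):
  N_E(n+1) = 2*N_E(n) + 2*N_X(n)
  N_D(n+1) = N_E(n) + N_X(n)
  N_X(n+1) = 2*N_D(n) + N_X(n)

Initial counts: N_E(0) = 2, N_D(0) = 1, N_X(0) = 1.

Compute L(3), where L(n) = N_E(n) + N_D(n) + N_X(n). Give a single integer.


Step 0: N_E=2, N_D=1, N_X=1, L=4
Step 1: N_E=6, N_D=3, N_X=3, L=12
Step 2: N_E=18, N_D=9, N_X=9, L=36
Step 3: N_E=54, N_D=27, N_X=27, L=108

Answer: 108


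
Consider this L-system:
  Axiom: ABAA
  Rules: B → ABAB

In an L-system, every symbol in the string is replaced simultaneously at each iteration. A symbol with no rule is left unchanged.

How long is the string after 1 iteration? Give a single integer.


Step 0: length = 4
Step 1: length = 7

Answer: 7


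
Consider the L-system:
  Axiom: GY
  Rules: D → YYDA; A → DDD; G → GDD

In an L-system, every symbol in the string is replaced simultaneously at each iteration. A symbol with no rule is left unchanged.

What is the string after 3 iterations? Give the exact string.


Answer: GDDYYDAYYDAYYYYDADDDYYYYDADDDY

Derivation:
Step 0: GY
Step 1: GDDY
Step 2: GDDYYDAYYDAY
Step 3: GDDYYDAYYDAYYYYDADDDYYYYDADDDY


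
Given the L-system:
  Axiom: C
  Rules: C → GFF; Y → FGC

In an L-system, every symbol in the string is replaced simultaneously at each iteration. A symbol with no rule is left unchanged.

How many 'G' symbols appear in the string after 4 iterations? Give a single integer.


Step 0: C  (0 'G')
Step 1: GFF  (1 'G')
Step 2: GFF  (1 'G')
Step 3: GFF  (1 'G')
Step 4: GFF  (1 'G')

Answer: 1


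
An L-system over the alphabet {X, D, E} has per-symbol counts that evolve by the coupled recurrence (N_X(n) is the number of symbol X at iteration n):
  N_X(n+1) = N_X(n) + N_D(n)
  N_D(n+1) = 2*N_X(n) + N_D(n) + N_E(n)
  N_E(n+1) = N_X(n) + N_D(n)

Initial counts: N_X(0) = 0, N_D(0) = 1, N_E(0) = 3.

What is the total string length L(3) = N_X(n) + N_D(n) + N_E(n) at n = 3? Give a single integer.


Step 0: N_X=0, N_D=1, N_E=3, L=4
Step 1: N_X=1, N_D=4, N_E=1, L=6
Step 2: N_X=5, N_D=7, N_E=5, L=17
Step 3: N_X=12, N_D=22, N_E=12, L=46

Answer: 46


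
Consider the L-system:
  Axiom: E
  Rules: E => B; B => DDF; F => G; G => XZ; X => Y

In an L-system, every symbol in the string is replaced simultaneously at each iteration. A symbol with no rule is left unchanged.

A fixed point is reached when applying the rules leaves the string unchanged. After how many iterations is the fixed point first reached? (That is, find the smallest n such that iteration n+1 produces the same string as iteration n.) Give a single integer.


Answer: 5

Derivation:
Step 0: E
Step 1: B
Step 2: DDF
Step 3: DDG
Step 4: DDXZ
Step 5: DDYZ
Step 6: DDYZ  (unchanged — fixed point at step 5)


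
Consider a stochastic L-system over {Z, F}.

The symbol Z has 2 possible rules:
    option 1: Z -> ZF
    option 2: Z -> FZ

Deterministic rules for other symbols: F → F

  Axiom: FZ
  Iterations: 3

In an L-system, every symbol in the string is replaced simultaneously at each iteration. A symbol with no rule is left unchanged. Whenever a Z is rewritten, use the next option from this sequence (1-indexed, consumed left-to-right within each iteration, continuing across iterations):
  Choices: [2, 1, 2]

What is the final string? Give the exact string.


Step 0: FZ
Step 1: FFZ  (used choices [2])
Step 2: FFZF  (used choices [1])
Step 3: FFFZF  (used choices [2])

Answer: FFFZF


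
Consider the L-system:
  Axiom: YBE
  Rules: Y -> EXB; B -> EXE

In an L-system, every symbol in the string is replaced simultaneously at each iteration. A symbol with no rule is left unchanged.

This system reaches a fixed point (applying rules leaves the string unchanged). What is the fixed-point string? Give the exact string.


Answer: EXEXEEXEE

Derivation:
Step 0: YBE
Step 1: EXBEXEE
Step 2: EXEXEEXEE
Step 3: EXEXEEXEE  (unchanged — fixed point at step 2)


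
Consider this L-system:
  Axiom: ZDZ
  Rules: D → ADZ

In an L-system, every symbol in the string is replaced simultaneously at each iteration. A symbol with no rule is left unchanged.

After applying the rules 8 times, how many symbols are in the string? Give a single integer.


Step 0: length = 3
Step 1: length = 5
Step 2: length = 7
Step 3: length = 9
Step 4: length = 11
Step 5: length = 13
Step 6: length = 15
Step 7: length = 17
Step 8: length = 19

Answer: 19


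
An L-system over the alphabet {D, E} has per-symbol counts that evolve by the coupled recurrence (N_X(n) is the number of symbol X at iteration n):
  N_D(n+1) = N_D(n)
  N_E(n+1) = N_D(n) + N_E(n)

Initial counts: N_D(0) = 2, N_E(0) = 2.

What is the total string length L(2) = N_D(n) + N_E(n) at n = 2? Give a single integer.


Step 0: N_D=2, N_E=2, L=4
Step 1: N_D=2, N_E=4, L=6
Step 2: N_D=2, N_E=6, L=8

Answer: 8


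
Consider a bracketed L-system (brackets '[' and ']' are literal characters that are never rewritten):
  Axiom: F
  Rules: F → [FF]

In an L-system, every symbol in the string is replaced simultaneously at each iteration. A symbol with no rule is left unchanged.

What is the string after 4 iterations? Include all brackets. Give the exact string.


Step 0: F
Step 1: [FF]
Step 2: [[FF][FF]]
Step 3: [[[FF][FF]][[FF][FF]]]
Step 4: [[[[FF][FF]][[FF][FF]]][[[FF][FF]][[FF][FF]]]]

Answer: [[[[FF][FF]][[FF][FF]]][[[FF][FF]][[FF][FF]]]]


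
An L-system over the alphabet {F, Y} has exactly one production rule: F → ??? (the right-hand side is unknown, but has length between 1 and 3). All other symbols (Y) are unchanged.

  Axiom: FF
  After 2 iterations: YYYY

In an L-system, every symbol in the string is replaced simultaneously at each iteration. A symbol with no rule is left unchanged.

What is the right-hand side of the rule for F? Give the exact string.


Answer: YY

Derivation:
Trying F → YY:
  Step 0: FF
  Step 1: YYYY
  Step 2: YYYY
Matches the given result.


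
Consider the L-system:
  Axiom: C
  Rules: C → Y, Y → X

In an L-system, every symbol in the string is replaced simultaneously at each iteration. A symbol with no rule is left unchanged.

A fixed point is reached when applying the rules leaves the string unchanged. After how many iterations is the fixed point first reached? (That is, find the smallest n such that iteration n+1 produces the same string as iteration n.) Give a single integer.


Answer: 2

Derivation:
Step 0: C
Step 1: Y
Step 2: X
Step 3: X  (unchanged — fixed point at step 2)


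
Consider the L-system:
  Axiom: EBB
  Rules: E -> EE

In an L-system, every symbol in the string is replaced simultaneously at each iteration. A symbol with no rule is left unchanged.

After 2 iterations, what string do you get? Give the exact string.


Step 0: EBB
Step 1: EEBB
Step 2: EEEEBB

Answer: EEEEBB


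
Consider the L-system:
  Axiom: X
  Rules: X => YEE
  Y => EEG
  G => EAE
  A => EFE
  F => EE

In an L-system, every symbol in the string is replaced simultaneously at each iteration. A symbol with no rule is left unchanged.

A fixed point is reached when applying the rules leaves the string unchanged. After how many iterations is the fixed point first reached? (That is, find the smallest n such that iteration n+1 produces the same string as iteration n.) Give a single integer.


Answer: 5

Derivation:
Step 0: X
Step 1: YEE
Step 2: EEGEE
Step 3: EEEAEEE
Step 4: EEEEFEEEE
Step 5: EEEEEEEEEE
Step 6: EEEEEEEEEE  (unchanged — fixed point at step 5)


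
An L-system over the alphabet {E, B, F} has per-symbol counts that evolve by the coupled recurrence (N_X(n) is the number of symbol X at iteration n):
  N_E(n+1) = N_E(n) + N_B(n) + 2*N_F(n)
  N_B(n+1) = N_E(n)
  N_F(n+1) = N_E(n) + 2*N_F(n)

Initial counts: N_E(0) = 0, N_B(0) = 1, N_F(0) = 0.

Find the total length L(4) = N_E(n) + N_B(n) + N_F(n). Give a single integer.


Step 0: N_E=0, N_B=1, N_F=0, L=1
Step 1: N_E=1, N_B=0, N_F=0, L=1
Step 2: N_E=1, N_B=1, N_F=1, L=3
Step 3: N_E=4, N_B=1, N_F=3, L=8
Step 4: N_E=11, N_B=4, N_F=10, L=25

Answer: 25


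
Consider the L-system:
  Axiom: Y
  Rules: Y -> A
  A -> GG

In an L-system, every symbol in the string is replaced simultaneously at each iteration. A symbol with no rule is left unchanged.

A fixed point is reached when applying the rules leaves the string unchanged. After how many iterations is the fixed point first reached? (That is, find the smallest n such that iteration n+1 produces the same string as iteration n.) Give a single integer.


Step 0: Y
Step 1: A
Step 2: GG
Step 3: GG  (unchanged — fixed point at step 2)

Answer: 2


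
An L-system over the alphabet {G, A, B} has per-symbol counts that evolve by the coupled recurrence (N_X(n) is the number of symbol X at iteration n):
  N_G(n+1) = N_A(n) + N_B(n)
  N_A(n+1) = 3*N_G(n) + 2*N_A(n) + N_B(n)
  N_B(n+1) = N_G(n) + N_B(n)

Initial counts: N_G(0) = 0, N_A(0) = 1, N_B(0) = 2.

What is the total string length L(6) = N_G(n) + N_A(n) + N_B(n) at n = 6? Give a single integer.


Step 0: N_G=0, N_A=1, N_B=2, L=3
Step 1: N_G=3, N_A=4, N_B=2, L=9
Step 2: N_G=6, N_A=19, N_B=5, L=30
Step 3: N_G=24, N_A=61, N_B=11, L=96
Step 4: N_G=72, N_A=205, N_B=35, L=312
Step 5: N_G=240, N_A=661, N_B=107, L=1008
Step 6: N_G=768, N_A=2149, N_B=347, L=3264

Answer: 3264


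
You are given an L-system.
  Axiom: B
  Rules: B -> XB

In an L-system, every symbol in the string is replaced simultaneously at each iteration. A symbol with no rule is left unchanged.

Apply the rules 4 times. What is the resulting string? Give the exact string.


Answer: XXXXB

Derivation:
Step 0: B
Step 1: XB
Step 2: XXB
Step 3: XXXB
Step 4: XXXXB


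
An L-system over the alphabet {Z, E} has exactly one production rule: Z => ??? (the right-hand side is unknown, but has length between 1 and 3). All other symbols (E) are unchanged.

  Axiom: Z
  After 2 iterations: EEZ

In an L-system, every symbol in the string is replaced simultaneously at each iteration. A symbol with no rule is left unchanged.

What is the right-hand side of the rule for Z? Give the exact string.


Trying Z => EZ:
  Step 0: Z
  Step 1: EZ
  Step 2: EEZ
Matches the given result.

Answer: EZ


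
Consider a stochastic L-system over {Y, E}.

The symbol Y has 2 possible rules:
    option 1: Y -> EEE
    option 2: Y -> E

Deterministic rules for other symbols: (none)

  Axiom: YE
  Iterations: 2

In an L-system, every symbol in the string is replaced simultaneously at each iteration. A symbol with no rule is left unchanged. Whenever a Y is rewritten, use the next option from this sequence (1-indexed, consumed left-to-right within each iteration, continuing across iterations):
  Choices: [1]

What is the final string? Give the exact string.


Answer: EEEE

Derivation:
Step 0: YE
Step 1: EEEE  (used choices [1])
Step 2: EEEE  (used choices [])


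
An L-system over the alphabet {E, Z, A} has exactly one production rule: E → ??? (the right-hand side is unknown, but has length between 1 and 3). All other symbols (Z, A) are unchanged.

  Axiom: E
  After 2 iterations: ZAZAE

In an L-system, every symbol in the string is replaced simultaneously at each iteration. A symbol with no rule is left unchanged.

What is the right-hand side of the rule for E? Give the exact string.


Answer: ZAE

Derivation:
Trying E → ZAE:
  Step 0: E
  Step 1: ZAE
  Step 2: ZAZAE
Matches the given result.


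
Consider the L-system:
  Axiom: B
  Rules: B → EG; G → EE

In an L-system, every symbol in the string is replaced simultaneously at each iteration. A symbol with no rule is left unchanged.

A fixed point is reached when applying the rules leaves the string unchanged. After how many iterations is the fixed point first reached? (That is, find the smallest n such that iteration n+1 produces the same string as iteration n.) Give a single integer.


Step 0: B
Step 1: EG
Step 2: EEE
Step 3: EEE  (unchanged — fixed point at step 2)

Answer: 2


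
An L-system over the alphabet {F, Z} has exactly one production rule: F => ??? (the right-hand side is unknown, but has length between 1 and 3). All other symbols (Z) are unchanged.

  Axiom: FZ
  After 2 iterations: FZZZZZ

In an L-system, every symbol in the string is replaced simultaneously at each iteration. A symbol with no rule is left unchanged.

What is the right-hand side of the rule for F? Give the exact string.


Answer: FZZ

Derivation:
Trying F => FZZ:
  Step 0: FZ
  Step 1: FZZZ
  Step 2: FZZZZZ
Matches the given result.


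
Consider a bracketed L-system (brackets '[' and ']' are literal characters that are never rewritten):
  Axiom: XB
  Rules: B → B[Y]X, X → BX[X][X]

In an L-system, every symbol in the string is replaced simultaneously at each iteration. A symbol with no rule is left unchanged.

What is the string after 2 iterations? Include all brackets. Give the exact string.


Step 0: XB
Step 1: BX[X][X]B[Y]X
Step 2: B[Y]XBX[X][X][BX[X][X]][BX[X][X]]B[Y]X[Y]BX[X][X]

Answer: B[Y]XBX[X][X][BX[X][X]][BX[X][X]]B[Y]X[Y]BX[X][X]


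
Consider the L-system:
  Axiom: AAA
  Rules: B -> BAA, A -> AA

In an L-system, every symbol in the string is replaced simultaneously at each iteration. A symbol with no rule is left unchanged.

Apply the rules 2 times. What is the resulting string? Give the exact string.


Step 0: AAA
Step 1: AAAAAA
Step 2: AAAAAAAAAAAA

Answer: AAAAAAAAAAAA


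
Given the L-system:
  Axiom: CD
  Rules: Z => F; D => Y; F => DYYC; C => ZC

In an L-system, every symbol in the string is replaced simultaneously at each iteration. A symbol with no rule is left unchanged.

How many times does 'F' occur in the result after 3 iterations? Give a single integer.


Step 0: CD  (0 'F')
Step 1: ZCY  (0 'F')
Step 2: FZCY  (1 'F')
Step 3: DYYCFZCY  (1 'F')

Answer: 1


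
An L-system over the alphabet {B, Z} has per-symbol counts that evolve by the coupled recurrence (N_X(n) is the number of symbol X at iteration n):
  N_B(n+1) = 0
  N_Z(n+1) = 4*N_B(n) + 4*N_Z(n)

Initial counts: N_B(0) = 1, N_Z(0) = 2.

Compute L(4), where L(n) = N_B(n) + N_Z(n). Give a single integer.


Answer: 768

Derivation:
Step 0: N_B=1, N_Z=2, L=3
Step 1: N_B=0, N_Z=12, L=12
Step 2: N_B=0, N_Z=48, L=48
Step 3: N_B=0, N_Z=192, L=192
Step 4: N_B=0, N_Z=768, L=768


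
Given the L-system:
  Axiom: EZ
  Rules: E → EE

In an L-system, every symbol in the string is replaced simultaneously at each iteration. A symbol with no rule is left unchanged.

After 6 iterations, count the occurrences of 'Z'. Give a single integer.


Answer: 1

Derivation:
Step 0: EZ  (1 'Z')
Step 1: EEZ  (1 'Z')
Step 2: EEEEZ  (1 'Z')
Step 3: EEEEEEEEZ  (1 'Z')
Step 4: EEEEEEEEEEEEEEEEZ  (1 'Z')
Step 5: EEEEEEEEEEEEEEEEEEEEEEEEEEEEEEEEZ  (1 'Z')
Step 6: EEEEEEEEEEEEEEEEEEEEEEEEEEEEEEEEEEEEEEEEEEEEEEEEEEEEEEEEEEEEEEEEZ  (1 'Z')
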